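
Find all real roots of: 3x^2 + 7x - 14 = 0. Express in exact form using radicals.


Using the quadratic formula: x = (-b ± sqrt(b^2 - 4ac)) / (2a)
Here a = 3, b = 7, c = -14
Discriminant = b^2 - 4ac = 7^2 - 4(3)(-14) = 49 + 168 = 217
Since discriminant = 217 > 0, there are two real roots.
x = (-7 ± sqrt(217)) / 6
Numerically: x ≈ 1.2885 or x ≈ -3.6218

x = (-7 + sqrt(217)) / 6 or x = (-7 - sqrt(217)) / 6


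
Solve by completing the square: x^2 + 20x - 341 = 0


Start: x^2 + 20x - 341 = 0
Move constant: x^2 + 20x = 341
Half of 20 is 10, squared is 100
Add 100 to both sides: x^2 + 20x + 100 = 441
(x + 10)^2 = 441
x + 10 = ±21
x = -10 + 21 = 11 or x = -10 - 21 = -31

x = -31, x = 11


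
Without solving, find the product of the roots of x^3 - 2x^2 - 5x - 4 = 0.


By Vieta's formulas for x^3 + bx^2 + cx + d = 0:
  r1 + r2 + r3 = -b/a = 2
  r1*r2 + r1*r3 + r2*r3 = c/a = -5
  r1*r2*r3 = -d/a = 4


Product = 4


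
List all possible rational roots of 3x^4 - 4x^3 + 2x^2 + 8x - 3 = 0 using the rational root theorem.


Rational root theorem: possible roots are ±p/q where:
  p divides the constant term (-3): p ∈ {1, 3}
  q divides the leading coefficient (3): q ∈ {1, 3}

All possible rational roots: -3, -1, -1/3, 1/3, 1, 3

-3, -1, -1/3, 1/3, 1, 3


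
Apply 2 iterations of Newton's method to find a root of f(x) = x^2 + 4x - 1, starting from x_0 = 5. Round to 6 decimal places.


Newton's method: x_(n+1) = x_n - f(x_n)/f'(x_n)
f(x) = x^2 + 4x - 1
f'(x) = 2x + 4

Iteration 1:
  f(5.000000) = 44.000000
  f'(5.000000) = 14.000000
  x_1 = 5.000000 - (44.000000)/(14.000000) = 1.857143

Iteration 2:
  f(1.857143) = 9.877551
  f'(1.857143) = 7.714286
  x_2 = 1.857143 - (9.877551)/(7.714286) = 0.576720

x_2 = 0.576720


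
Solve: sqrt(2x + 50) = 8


Square both sides: 2x + 50 = 8^2 = 64
2x = 64 - 50 = 14
x = 7
Check: sqrt(2*7 + 50) = sqrt(64) = 8 ✓

x = 7


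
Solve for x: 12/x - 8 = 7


Subtract -8 from both sides: 12/x = 15
Multiply both sides by x: 12 = 15 * x
Divide by 15: x = 4/5

x = 4/5


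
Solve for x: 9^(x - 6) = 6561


Express both sides with the same base.
6561 = 9^4
Since the bases match, equate exponents: x - 6 = 4
So x = 4 - (-6) = 10

x = 10


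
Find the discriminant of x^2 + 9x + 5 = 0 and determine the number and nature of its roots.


For ax^2 + bx + c = 0, discriminant D = b^2 - 4ac
Here a = 1, b = 9, c = 5
D = (9)^2 - 4(1)(5) = 81 - 20 = 61

D = 61 > 0 but not a perfect square
The equation has 2 distinct real irrational roots.

Discriminant = 61, 2 distinct real irrational roots


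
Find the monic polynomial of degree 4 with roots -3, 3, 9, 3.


A monic polynomial with roots -3, 3, 9, 3 is:
p(x) = (x + 3)(x - 3)(x - 9)(x - 3)
After multiplying by (x + 3): x + 3
After multiplying by (x - 3): x^2 - 9
After multiplying by (x - 9): x^3 - 9x^2 - 9x + 81
After multiplying by (x - 3): x^4 - 12x^3 + 18x^2 + 108x - 243

x^4 - 12x^3 + 18x^2 + 108x - 243


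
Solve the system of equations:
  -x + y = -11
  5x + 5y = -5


Using Cramer's rule:
Determinant D = (-1)(5) - (5)(1) = -5 - 5 = -10
Dx = (-11)(5) - (-5)(1) = -55 + 5 = -50
Dy = (-1)(-5) - (5)(-11) = 5 + 55 = 60
x = Dx/D = -50/-10 = 5
y = Dy/D = 60/-10 = -6

x = 5, y = -6


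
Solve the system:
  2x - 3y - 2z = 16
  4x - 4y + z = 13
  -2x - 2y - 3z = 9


Using Cramer's rule. Expand each determinant along the first row.
D  = 2*[(-4)*(-3) - 1*(-2)] - (-3)*[4*(-3) - 1*(-2)] + (-2)*[4*(-2) - (-4)*(-2)]
  = 2*(14) - (-3)*(-10) + (-2)*(-16) = 30
Dx = 16*[(-4)*(-3) - 1*(-2)] - (-3)*[13*(-3) - 1*9] + (-2)*[13*(-2) - (-4)*9]
  = 16*(14) - (-3)*(-48) + (-2)*(10) = 60
Dy = 2*[13*(-3) - 1*9] - 16*[4*(-3) - 1*(-2)] + (-2)*[4*9 - 13*(-2)]
  = 2*(-48) - 16*(-10) + (-2)*(62) = -60
Dz = 2*[(-4)*9 - 13*(-2)] - (-3)*[4*9 - 13*(-2)] + 16*[4*(-2) - (-4)*(-2)]
  = 2*(-10) - (-3)*(62) + 16*(-16) = -90
x = Dx/D = 60/30 = 2, y = Dy/D = -60/30 = -2, z = Dz/D = -90/30 = -3
Check eq1: (2)(2) + (-3)(-2) + (-2)(-3) = 16 = 16 ✓
Check eq2: (4)(2) + (-4)(-2) + (1)(-3) = 13 = 13 ✓
Check eq3: (-2)(2) + (-2)(-2) + (-3)(-3) = 9 = 9 ✓

x = 2, y = -2, z = -3


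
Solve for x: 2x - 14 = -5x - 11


Starting with: 2x - 14 = -5x - 11
Move all x terms to left: (2 + 5)x = -11 + 14
Simplify: 7x = 3
Divide both sides by 7: x = 3/7

x = 3/7


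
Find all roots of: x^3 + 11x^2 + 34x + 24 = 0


Let p(x) = x^3 + 11x^2 + 34x + 24. By the rational root theorem (leading coefficient 1), any rational root is an integer divisor of 24: try ±1, ±2, ... in turn.
Test x = 1: value = 70 ≠ 0.
Test x = -1: value = 0 ✓, so (x + 1) is a factor.
Synthetic division by (x + 1): bring down 1; 1(-1) + 11 = 10; 10(-1) + 34 = 24; 24(-1) + 24 = 0 → quotient x^2 + 10x + 24, remainder 0.
Solve the quadratic x^2 + 10x + 24 = 0: discriminant = 10^2 - 4(1)(24) = 100 - 96 = 4.
sqrt(4) = 2, so x = (-10 ± 2)/2: x = -4 or x = -6.
Collecting all roots found:

x = -6, x = -4, x = -1


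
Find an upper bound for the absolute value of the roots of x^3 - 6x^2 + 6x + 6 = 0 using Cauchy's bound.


Cauchy's bound: all roots r satisfy |r| <= 1 + max(|a_i/a_n|) for i = 0,...,n-1
where a_n is the leading coefficient.

Coefficients: [1, -6, 6, 6]
Leading coefficient a_n = 1
Ratios |a_i/a_n|: 6, 6, 6
Maximum ratio: 6
Cauchy's bound: |r| <= 1 + 6 = 7

Upper bound = 7


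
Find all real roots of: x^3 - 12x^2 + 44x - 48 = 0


Let p(x) = x^3 - 12x^2 + 44x - 48. By the rational root theorem (leading coefficient 1), any rational root is an integer divisor of 48: try ±1, ±2, ... in turn.
Test x = 1: value = -15 ≠ 0.
Test x = -1: value = -105 ≠ 0.
Test x = 2: value = 0 ✓, so (x - 2) is a factor.
Synthetic division by (x - 2): bring down 1; 1(2) - 12 = -10; (-10)(2) + 44 = 24; 24(2) - 48 = 0 → quotient x^2 - 10x + 24, remainder 0.
Solve the quadratic x^2 - 10x + 24 = 0: discriminant = (-10)^2 - 4(1)(24) = 100 - 96 = 4.
sqrt(4) = 2, so x = (10 ± 2)/2: x = 6 or x = 4.

x = 2, x = 4, x = 6


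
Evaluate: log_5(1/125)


We need the exponent such that 5^? = 1/125
5^(-3) = 1/5^3 = 1/125
Therefore log_5(1/125) = -3

-3


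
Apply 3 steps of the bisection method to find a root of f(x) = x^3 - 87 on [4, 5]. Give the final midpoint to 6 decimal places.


f(x) = x^3 - 87
f(4) = -23 < 0
f(5) = 38 > 0

Step 1: midpoint = (4.000000 + 5.000000)/2 = 4.500000
  f(4.500000) = 4.125000
  f(mid) > 0, so root is in [4.000000, 4.500000]

Step 2: midpoint = (4.000000 + 4.500000)/2 = 4.250000
  f(4.250000) = -10.234375
  f(mid) < 0, so root is in [4.250000, 4.500000]

Step 3: midpoint = (4.250000 + 4.500000)/2 = 4.375000
  f(4.375000) = -3.259766
  f(mid) < 0, so root is in [4.375000, 4.500000]

midpoint = 4.375000


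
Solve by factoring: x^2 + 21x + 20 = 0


We need two numbers that multiply to 20 and add to 21.
Those numbers are 20 and 1 (since 20 * 1 = 20 and 20 + 1 = 21).
So x^2 + 21x + 20 = (x + 20)(x + 1) = 0
Setting each factor to zero: x = -20 or x = -1

x = -20, x = -1


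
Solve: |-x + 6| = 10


An absolute value equation |expr| = 10 gives two cases:
Case 1: -x + 6 = 10
  -x = 4, so x = -4
Case 2: -x + 6 = -10
  -x = -16, so x = 16

x = -4, x = 16


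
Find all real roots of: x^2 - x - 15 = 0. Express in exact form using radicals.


Using the quadratic formula: x = (-b ± sqrt(b^2 - 4ac)) / (2a)
Here a = 1, b = -1, c = -15
Discriminant = b^2 - 4ac = (-1)^2 - 4(1)(-15) = 1 + 60 = 61
Since discriminant = 61 > 0, there are two real roots.
x = (1 ± sqrt(61)) / 2
Numerically: x ≈ 4.4051 or x ≈ -3.4051

x = (1 + sqrt(61)) / 2 or x = (1 - sqrt(61)) / 2


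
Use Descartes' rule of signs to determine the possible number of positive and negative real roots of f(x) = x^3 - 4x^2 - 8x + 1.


Descartes' rule of signs:

For positive roots, count sign changes in f(x) = x^3 - 4x^2 - 8x + 1:
Signs of coefficients: +, -, -, +
Number of sign changes: 2
Possible positive real roots: 2, 0

For negative roots, examine f(-x) = -x^3 - 4x^2 + 8x + 1:
Signs of coefficients: -, -, +, +
Number of sign changes: 1
Possible negative real roots: 1

Positive roots: 2 or 0; Negative roots: 1


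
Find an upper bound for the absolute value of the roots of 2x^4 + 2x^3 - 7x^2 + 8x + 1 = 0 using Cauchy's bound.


Cauchy's bound: all roots r satisfy |r| <= 1 + max(|a_i/a_n|) for i = 0,...,n-1
where a_n is the leading coefficient.

Coefficients: [2, 2, -7, 8, 1]
Leading coefficient a_n = 2
Ratios |a_i/a_n|: 1, 7/2, 4, 1/2
Maximum ratio: 4
Cauchy's bound: |r| <= 1 + 4 = 5

Upper bound = 5


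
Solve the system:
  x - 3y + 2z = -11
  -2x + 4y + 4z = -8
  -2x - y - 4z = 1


Using Cramer's rule. Expand each determinant along the first row.
D  = 1*[4*(-4) - 4*(-1)] - (-3)*[(-2)*(-4) - 4*(-2)] + 2*[(-2)*(-1) - 4*(-2)]
  = 1*(-12) - (-3)*(16) + 2*(10) = 56
Dx = (-11)*[4*(-4) - 4*(-1)] - (-3)*[(-8)*(-4) - 4*1] + 2*[(-8)*(-1) - 4*1]
  = (-11)*(-12) - (-3)*(28) + 2*(4) = 224
Dy = 1*[(-8)*(-4) - 4*1] - (-11)*[(-2)*(-4) - 4*(-2)] + 2*[(-2)*1 - (-8)*(-2)]
  = 1*(28) - (-11)*(16) + 2*(-18) = 168
Dz = 1*[4*1 - (-8)*(-1)] - (-3)*[(-2)*1 - (-8)*(-2)] + (-11)*[(-2)*(-1) - 4*(-2)]
  = 1*(-4) - (-3)*(-18) + (-11)*(10) = -168
x = Dx/D = 224/56 = 4, y = Dy/D = 168/56 = 3, z = Dz/D = -168/56 = -3
Check eq1: (1)(4) + (-3)(3) + (2)(-3) = -11 = -11 ✓
Check eq2: (-2)(4) + (4)(3) + (4)(-3) = -8 = -8 ✓
Check eq3: (-2)(4) + (-1)(3) + (-4)(-3) = 1 = 1 ✓

x = 4, y = 3, z = -3


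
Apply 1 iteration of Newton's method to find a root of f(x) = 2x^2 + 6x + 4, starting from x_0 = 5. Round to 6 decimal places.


Newton's method: x_(n+1) = x_n - f(x_n)/f'(x_n)
f(x) = 2x^2 + 6x + 4
f'(x) = 4x + 6

Iteration 1:
  f(5.000000) = 84.000000
  f'(5.000000) = 26.000000
  x_1 = 5.000000 - (84.000000)/(26.000000) = 1.769231

x_1 = 1.769231


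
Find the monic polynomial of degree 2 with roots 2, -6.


A monic polynomial with roots 2, -6 is:
p(x) = (x - 2)(x + 6)
After multiplying by (x - 2): x - 2
After multiplying by (x + 6): x^2 + 4x - 12

x^2 + 4x - 12


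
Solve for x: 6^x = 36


Express both sides with the same base.
36 = 6^2
Since the bases match: x = 2

x = 2


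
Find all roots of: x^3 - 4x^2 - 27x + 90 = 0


Let p(x) = x^3 - 4x^2 - 27x + 90. By the rational root theorem (leading coefficient 1), any rational root is an integer divisor of 90: try ±1, ±2, ... in turn.
Test x = 1: value = 60 ≠ 0.
Test x = -1: value = 112 ≠ 0.
Test x = 2: value = 28 ≠ 0.
Test x = -2: value = 120 ≠ 0.
Test x = 3: value = 0 ✓, so (x - 3) is a factor.
Synthetic division by (x - 3): bring down 1; 1(3) - 4 = -1; (-1)(3) - 27 = -30; (-30)(3) + 90 = 0 → quotient x^2 - x - 30, remainder 0.
Solve the quadratic x^2 - x - 30 = 0: discriminant = (-1)^2 - 4(1)(-30) = 1 + 120 = 121.
sqrt(121) = 11, so x = (1 ± 11)/2: x = 6 or x = -5.
Collecting all roots found:

x = -5, x = 3, x = 6


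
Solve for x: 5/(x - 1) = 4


Multiply both sides by (x - 1): 5 = 4(x - 1)
Distribute: 5 = 4x - 4
4x = 5 + 4 = 9
x = 9/4

x = 9/4


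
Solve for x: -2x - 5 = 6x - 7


Starting with: -2x - 5 = 6x - 7
Move all x terms to left: (-2 - 6)x = -7 + 5
Simplify: -8x = -2
Divide both sides by -8: x = 1/4

x = 1/4


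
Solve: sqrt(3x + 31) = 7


Square both sides: 3x + 31 = 7^2 = 49
3x = 49 - 31 = 18
x = 6
Check: sqrt(3*6 + 31) = sqrt(49) = 7 ✓

x = 6


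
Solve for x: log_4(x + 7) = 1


Convert to exponential form: x + 7 = 4^1 = 4
x = 4 - 7 = -3
Check: log_4(-3 + 7) = log_4(4) = log_4(4) = 1 ✓

x = -3


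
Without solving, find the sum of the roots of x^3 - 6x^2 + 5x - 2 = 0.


By Vieta's formulas for x^3 + bx^2 + cx + d = 0:
  r1 + r2 + r3 = -b/a = 6
  r1*r2 + r1*r3 + r2*r3 = c/a = 5
  r1*r2*r3 = -d/a = 2


Sum = 6


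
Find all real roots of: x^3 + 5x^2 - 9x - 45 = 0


Let p(x) = x^3 + 5x^2 - 9x - 45. By the rational root theorem (leading coefficient 1), any rational root is an integer divisor of 45: try ±1, ±2, ... in turn.
Test x = 1: value = -48 ≠ 0.
Test x = -1: value = -32 ≠ 0.
Test x = 3: value = 0 ✓, so (x - 3) is a factor.
Synthetic division by (x - 3): bring down 1; 1(3) + 5 = 8; 8(3) - 9 = 15; 15(3) - 45 = 0 → quotient x^2 + 8x + 15, remainder 0.
Solve the quadratic x^2 + 8x + 15 = 0: discriminant = 8^2 - 4(1)(15) = 64 - 60 = 4.
sqrt(4) = 2, so x = (-8 ± 2)/2: x = -3 or x = -5.

x = -5, x = -3, x = 3


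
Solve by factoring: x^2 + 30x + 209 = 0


We need two numbers that multiply to 209 and add to 30.
Those numbers are 11 and 19 (since 11 * 19 = 209 and 11 + 19 = 30).
So x^2 + 30x + 209 = (x + 11)(x + 19) = 0
Setting each factor to zero: x = -11 or x = -19

x = -19, x = -11


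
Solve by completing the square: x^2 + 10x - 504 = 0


Start: x^2 + 10x - 504 = 0
Move constant: x^2 + 10x = 504
Half of 10 is 5, squared is 25
Add 25 to both sides: x^2 + 10x + 25 = 529
(x + 5)^2 = 529
x + 5 = ±23
x = -5 + 23 = 18 or x = -5 - 23 = -28

x = -28, x = 18


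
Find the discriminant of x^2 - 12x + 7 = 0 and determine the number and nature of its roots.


For ax^2 + bx + c = 0, discriminant D = b^2 - 4ac
Here a = 1, b = -12, c = 7
D = (-12)^2 - 4(1)(7) = 144 - 28 = 116

D = 116 > 0 but not a perfect square
The equation has 2 distinct real irrational roots.

Discriminant = 116, 2 distinct real irrational roots


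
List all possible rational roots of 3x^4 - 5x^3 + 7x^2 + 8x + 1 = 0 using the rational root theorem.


Rational root theorem: possible roots are ±p/q where:
  p divides the constant term (1): p ∈ {1}
  q divides the leading coefficient (3): q ∈ {1, 3}

All possible rational roots: -1, -1/3, 1/3, 1

-1, -1/3, 1/3, 1


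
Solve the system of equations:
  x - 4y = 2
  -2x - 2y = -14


Using Cramer's rule:
Determinant D = (1)(-2) - (-2)(-4) = -2 - 8 = -10
Dx = (2)(-2) - (-14)(-4) = -4 - 56 = -60
Dy = (1)(-14) - (-2)(2) = -14 + 4 = -10
x = Dx/D = -60/-10 = 6
y = Dy/D = -10/-10 = 1

x = 6, y = 1


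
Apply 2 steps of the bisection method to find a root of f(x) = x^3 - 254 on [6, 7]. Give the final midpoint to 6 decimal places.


f(x) = x^3 - 254
f(6) = -38 < 0
f(7) = 89 > 0

Step 1: midpoint = (6.000000 + 7.000000)/2 = 6.500000
  f(6.500000) = 20.625000
  f(mid) > 0, so root is in [6.000000, 6.500000]

Step 2: midpoint = (6.000000 + 6.500000)/2 = 6.250000
  f(6.250000) = -9.859375
  f(mid) < 0, so root is in [6.250000, 6.500000]

midpoint = 6.250000


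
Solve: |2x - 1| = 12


An absolute value equation |expr| = 12 gives two cases:
Case 1: 2x - 1 = 12
  2x = 13, so x = 13/2
Case 2: 2x - 1 = -12
  2x = -11, so x = -11/2

x = -11/2, x = 13/2


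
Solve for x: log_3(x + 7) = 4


Convert to exponential form: x + 7 = 3^4 = 81
x = 81 - 7 = 74
Check: log_3(74 + 7) = log_3(81) = log_3(81) = 4 ✓

x = 74


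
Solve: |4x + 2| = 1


An absolute value equation |expr| = 1 gives two cases:
Case 1: 4x + 2 = 1
  4x = -1, so x = -1/4
Case 2: 4x + 2 = -1
  4x = -3, so x = -3/4

x = -3/4, x = -1/4


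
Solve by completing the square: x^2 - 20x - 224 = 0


Start: x^2 - 20x - 224 = 0
Move constant: x^2 - 20x = 224
Half of -20 is -10, squared is 100
Add 100 to both sides: x^2 - 20x + 100 = 324
(x - 10)^2 = 324
x - 10 = ±18
x = 10 + 18 = 28 or x = 10 - 18 = -8

x = -8, x = 28


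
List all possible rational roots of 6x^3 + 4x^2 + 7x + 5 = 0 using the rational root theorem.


Rational root theorem: possible roots are ±p/q where:
  p divides the constant term (5): p ∈ {1, 5}
  q divides the leading coefficient (6): q ∈ {1, 2, 3, 6}

All possible rational roots: -5, -5/2, -5/3, -1, -5/6, -1/2, -1/3, -1/6, 1/6, 1/3, 1/2, 5/6, 1, 5/3, 5/2, 5

-5, -5/2, -5/3, -1, -5/6, -1/2, -1/3, -1/6, 1/6, 1/3, 1/2, 5/6, 1, 5/3, 5/2, 5


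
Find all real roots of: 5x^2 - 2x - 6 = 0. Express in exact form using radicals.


Using the quadratic formula: x = (-b ± sqrt(b^2 - 4ac)) / (2a)
Here a = 5, b = -2, c = -6
Discriminant = b^2 - 4ac = (-2)^2 - 4(5)(-6) = 4 + 120 = 124
Since discriminant = 124 > 0, there are two real roots.
x = (2 ± 2*sqrt(31)) / 10
Simplifying: x = (1 ± sqrt(31)) / 5
Numerically: x ≈ 1.3136 or x ≈ -0.9136

x = (1 + sqrt(31)) / 5 or x = (1 - sqrt(31)) / 5


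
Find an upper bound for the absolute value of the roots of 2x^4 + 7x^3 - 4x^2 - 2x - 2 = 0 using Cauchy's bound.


Cauchy's bound: all roots r satisfy |r| <= 1 + max(|a_i/a_n|) for i = 0,...,n-1
where a_n is the leading coefficient.

Coefficients: [2, 7, -4, -2, -2]
Leading coefficient a_n = 2
Ratios |a_i/a_n|: 7/2, 2, 1, 1
Maximum ratio: 7/2
Cauchy's bound: |r| <= 1 + 7/2 = 9/2

Upper bound = 9/2


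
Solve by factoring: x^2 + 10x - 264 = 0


We need two numbers that multiply to -264 and add to 10.
Those numbers are 22 and -12 (since 22 * (-12) = -264 and 22 + (-12) = 10).
So x^2 + 10x - 264 = (x + 22)(x - 12) = 0
Setting each factor to zero: x = -22 or x = 12

x = -22, x = 12


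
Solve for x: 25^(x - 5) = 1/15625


Express both sides with the same base.
1/15625 = 25^(-3)
Since the bases match, equate exponents: x - 5 = -3
So x = -3 - (-5) = 2

x = 2


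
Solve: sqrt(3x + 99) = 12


Square both sides: 3x + 99 = 12^2 = 144
3x = 144 - 99 = 45
x = 15
Check: sqrt(3*15 + 99) = sqrt(144) = 12 ✓

x = 15


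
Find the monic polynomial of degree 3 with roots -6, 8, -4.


A monic polynomial with roots -6, 8, -4 is:
p(x) = (x + 6)(x - 8)(x + 4)
After multiplying by (x + 6): x + 6
After multiplying by (x - 8): x^2 - 2x - 48
After multiplying by (x + 4): x^3 + 2x^2 - 56x - 192

x^3 + 2x^2 - 56x - 192


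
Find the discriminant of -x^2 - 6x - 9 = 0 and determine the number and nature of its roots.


For ax^2 + bx + c = 0, discriminant D = b^2 - 4ac
Here a = -1, b = -6, c = -9
D = (-6)^2 - 4(-1)(-9) = 36 - 36 = 0

D = 0
The equation has exactly 1 real root (a repeated/double root).

Discriminant = 0, 1 repeated real root


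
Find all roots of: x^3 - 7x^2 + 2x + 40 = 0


Let p(x) = x^3 - 7x^2 + 2x + 40. By the rational root theorem (leading coefficient 1), any rational root is an integer divisor of 40: try ±1, ±2, ... in turn.
Test x = 1: value = 36 ≠ 0.
Test x = -1: value = 30 ≠ 0.
Test x = 2: value = 24 ≠ 0.
Test x = -2: value = 0 ✓, so (x + 2) is a factor.
Synthetic division by (x + 2): bring down 1; 1(-2) - 7 = -9; (-9)(-2) + 2 = 20; 20(-2) + 40 = 0 → quotient x^2 - 9x + 20, remainder 0.
Solve the quadratic x^2 - 9x + 20 = 0: discriminant = (-9)^2 - 4(1)(20) = 81 - 80 = 1.
sqrt(1) = 1, so x = (9 ± 1)/2: x = 5 or x = 4.
Collecting all roots found:

x = -2, x = 4, x = 5


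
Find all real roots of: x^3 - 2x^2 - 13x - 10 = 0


Let p(x) = x^3 - 2x^2 - 13x - 10. By the rational root theorem (leading coefficient 1), any rational root is an integer divisor of 10: try ±1, ±2, ... in turn.
Test x = 1: value = -24 ≠ 0.
Test x = -1: value = 0 ✓, so (x + 1) is a factor.
Synthetic division by (x + 1): bring down 1; 1(-1) - 2 = -3; (-3)(-1) - 13 = -10; (-10)(-1) - 10 = 0 → quotient x^2 - 3x - 10, remainder 0.
Solve the quadratic x^2 - 3x - 10 = 0: discriminant = (-3)^2 - 4(1)(-10) = 9 + 40 = 49.
sqrt(49) = 7, so x = (3 ± 7)/2: x = 5 or x = -2.

x = -2, x = -1, x = 5


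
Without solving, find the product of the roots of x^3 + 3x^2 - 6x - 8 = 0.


By Vieta's formulas for x^3 + bx^2 + cx + d = 0:
  r1 + r2 + r3 = -b/a = -3
  r1*r2 + r1*r3 + r2*r3 = c/a = -6
  r1*r2*r3 = -d/a = 8


Product = 8


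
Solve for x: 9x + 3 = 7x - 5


Starting with: 9x + 3 = 7x - 5
Move all x terms to left: (9 - 7)x = -5 - 3
Simplify: 2x = -8
Divide both sides by 2: x = -4

x = -4


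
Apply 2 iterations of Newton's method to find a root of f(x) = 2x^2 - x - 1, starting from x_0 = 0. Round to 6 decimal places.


Newton's method: x_(n+1) = x_n - f(x_n)/f'(x_n)
f(x) = 2x^2 - x - 1
f'(x) = 4x - 1

Iteration 1:
  f(0.000000) = -1.000000
  f'(0.000000) = -1.000000
  x_1 = 0.000000 - (-1.000000)/(-1.000000) = -1.000000

Iteration 2:
  f(-1.000000) = 2.000000
  f'(-1.000000) = -5.000000
  x_2 = -1.000000 - (2.000000)/(-5.000000) = -0.600000

x_2 = -0.600000


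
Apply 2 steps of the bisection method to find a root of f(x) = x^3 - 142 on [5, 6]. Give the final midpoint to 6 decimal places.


f(x) = x^3 - 142
f(5) = -17 < 0
f(6) = 74 > 0

Step 1: midpoint = (5.000000 + 6.000000)/2 = 5.500000
  f(5.500000) = 24.375000
  f(mid) > 0, so root is in [5.000000, 5.500000]

Step 2: midpoint = (5.000000 + 5.500000)/2 = 5.250000
  f(5.250000) = 2.703125
  f(mid) > 0, so root is in [5.000000, 5.250000]

midpoint = 5.250000


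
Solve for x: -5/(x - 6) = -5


Multiply both sides by (x - 6): -5 = -5(x - 6)
Distribute: -5 = -5x + 30
-5x = -5 - 30 = -35
x = 7

x = 7


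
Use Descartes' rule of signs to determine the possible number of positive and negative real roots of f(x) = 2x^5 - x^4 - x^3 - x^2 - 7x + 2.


Descartes' rule of signs:

For positive roots, count sign changes in f(x) = 2x^5 - x^4 - x^3 - x^2 - 7x + 2:
Signs of coefficients: +, -, -, -, -, +
Number of sign changes: 2
Possible positive real roots: 2, 0

For negative roots, examine f(-x) = -2x^5 - x^4 + x^3 - x^2 + 7x + 2:
Signs of coefficients: -, -, +, -, +, +
Number of sign changes: 3
Possible negative real roots: 3, 1

Positive roots: 2 or 0; Negative roots: 3 or 1


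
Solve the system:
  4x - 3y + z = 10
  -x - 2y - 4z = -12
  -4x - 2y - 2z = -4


Using Cramer's rule. Expand each determinant along the first row.
D  = 4*[(-2)*(-2) - (-4)*(-2)] - (-3)*[(-1)*(-2) - (-4)*(-4)] + 1*[(-1)*(-2) - (-2)*(-4)]
  = 4*(-4) - (-3)*(-14) + 1*(-6) = -64
Dx = 10*[(-2)*(-2) - (-4)*(-2)] - (-3)*[(-12)*(-2) - (-4)*(-4)] + 1*[(-12)*(-2) - (-2)*(-4)]
  = 10*(-4) - (-3)*(8) + 1*(16) = 0
Dy = 4*[(-12)*(-2) - (-4)*(-4)] - 10*[(-1)*(-2) - (-4)*(-4)] + 1*[(-1)*(-4) - (-12)*(-4)]
  = 4*(8) - 10*(-14) + 1*(-44) = 128
Dz = 4*[(-2)*(-4) - (-12)*(-2)] - (-3)*[(-1)*(-4) - (-12)*(-4)] + 10*[(-1)*(-2) - (-2)*(-4)]
  = 4*(-16) - (-3)*(-44) + 10*(-6) = -256
x = Dx/D = 0/-64 = 0, y = Dy/D = 128/-64 = -2, z = Dz/D = -256/-64 = 4
Check eq1: (4)(0) + (-3)(-2) + (1)(4) = 10 = 10 ✓
Check eq2: (-1)(0) + (-2)(-2) + (-4)(4) = -12 = -12 ✓
Check eq3: (-4)(0) + (-2)(-2) + (-2)(4) = -4 = -4 ✓

x = 0, y = -2, z = 4


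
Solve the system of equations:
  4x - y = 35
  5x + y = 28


Using Cramer's rule:
Determinant D = (4)(1) - (5)(-1) = 4 + 5 = 9
Dx = (35)(1) - (28)(-1) = 35 + 28 = 63
Dy = (4)(28) - (5)(35) = 112 - 175 = -63
x = Dx/D = 63/9 = 7
y = Dy/D = -63/9 = -7

x = 7, y = -7


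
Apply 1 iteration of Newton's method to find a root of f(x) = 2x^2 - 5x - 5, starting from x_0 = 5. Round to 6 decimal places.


Newton's method: x_(n+1) = x_n - f(x_n)/f'(x_n)
f(x) = 2x^2 - 5x - 5
f'(x) = 4x - 5

Iteration 1:
  f(5.000000) = 20.000000
  f'(5.000000) = 15.000000
  x_1 = 5.000000 - (20.000000)/(15.000000) = 3.666667

x_1 = 3.666667


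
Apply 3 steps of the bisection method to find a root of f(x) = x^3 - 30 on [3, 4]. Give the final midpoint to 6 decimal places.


f(x) = x^3 - 30
f(3) = -3 < 0
f(4) = 34 > 0

Step 1: midpoint = (3.000000 + 4.000000)/2 = 3.500000
  f(3.500000) = 12.875000
  f(mid) > 0, so root is in [3.000000, 3.500000]

Step 2: midpoint = (3.000000 + 3.500000)/2 = 3.250000
  f(3.250000) = 4.328125
  f(mid) > 0, so root is in [3.000000, 3.250000]

Step 3: midpoint = (3.000000 + 3.250000)/2 = 3.125000
  f(3.125000) = 0.517578
  f(mid) > 0, so root is in [3.000000, 3.125000]

midpoint = 3.125000


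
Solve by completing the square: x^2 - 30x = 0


Start: x^2 - 30x + 0 = 0
Move constant: x^2 - 30x = 0
Half of -30 is -15, squared is 225
Add 225 to both sides: x^2 - 30x + 225 = 225
(x - 15)^2 = 225
x - 15 = ±15
x = 15 + 15 = 30 or x = 15 - 15 = 0

x = 0, x = 30


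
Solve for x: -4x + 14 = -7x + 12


Starting with: -4x + 14 = -7x + 12
Move all x terms to left: (-4 + 7)x = 12 - 14
Simplify: 3x = -2
Divide both sides by 3: x = -2/3

x = -2/3


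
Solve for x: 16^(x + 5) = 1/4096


Express both sides with the same base.
1/4096 = 16^(-3)
Since the bases match, equate exponents: x + 5 = -3
So x = -3 - (5) = -8

x = -8


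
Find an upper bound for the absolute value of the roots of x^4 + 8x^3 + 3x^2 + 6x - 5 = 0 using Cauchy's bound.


Cauchy's bound: all roots r satisfy |r| <= 1 + max(|a_i/a_n|) for i = 0,...,n-1
where a_n is the leading coefficient.

Coefficients: [1, 8, 3, 6, -5]
Leading coefficient a_n = 1
Ratios |a_i/a_n|: 8, 3, 6, 5
Maximum ratio: 8
Cauchy's bound: |r| <= 1 + 8 = 9

Upper bound = 9


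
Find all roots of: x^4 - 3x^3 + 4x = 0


The constant term is 0, so x = 0 is a root. Factor out x:
  x^3 - 3x^2 + 4 = 0
Let p(x) = x^3 - 3x^2 + 4. By the rational root theorem (leading coefficient 1), any rational root is an integer divisor of 4: try ±1, ±2, ... in turn.
Test x = 1: value = 2 ≠ 0.
Test x = -1: value = 0 ✓, so (x + 1) is a factor.
Synthetic division by (x + 1): bring down 1; 1(-1) - 3 = -4; (-4)(-1) + 0 = 4; 4(-1) + 4 = 0 → quotient x^2 - 4x + 4, remainder 0.
Solve the quadratic x^2 - 4x + 4 = 0: discriminant = (-4)^2 - 4(1)(4) = 16 - 16 = 0.
Discriminant = 0, so a double root: x = 4/2 = 2.
Collecting all roots found:

x = -1, x = 0, x = 2 (multiplicity 2)


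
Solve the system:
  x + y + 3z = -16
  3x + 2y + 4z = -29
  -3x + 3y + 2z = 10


Using Cramer's rule. Expand each determinant along the first row.
D  = 1*[2*2 - 4*3] - 1*[3*2 - 4*(-3)] + 3*[3*3 - 2*(-3)]
  = 1*(-8) - 1*(18) + 3*(15) = 19
Dx = (-16)*[2*2 - 4*3] - 1*[(-29)*2 - 4*10] + 3*[(-29)*3 - 2*10]
  = (-16)*(-8) - 1*(-98) + 3*(-107) = -95
Dy = 1*[(-29)*2 - 4*10] - (-16)*[3*2 - 4*(-3)] + 3*[3*10 - (-29)*(-3)]
  = 1*(-98) - (-16)*(18) + 3*(-57) = 19
Dz = 1*[2*10 - (-29)*3] - 1*[3*10 - (-29)*(-3)] + (-16)*[3*3 - 2*(-3)]
  = 1*(107) - 1*(-57) + (-16)*(15) = -76
x = Dx/D = -95/19 = -5, y = Dy/D = 19/19 = 1, z = Dz/D = -76/19 = -4
Check eq1: (1)(-5) + (1)(1) + (3)(-4) = -16 = -16 ✓
Check eq2: (3)(-5) + (2)(1) + (4)(-4) = -29 = -29 ✓
Check eq3: (-3)(-5) + (3)(1) + (2)(-4) = 10 = 10 ✓

x = -5, y = 1, z = -4


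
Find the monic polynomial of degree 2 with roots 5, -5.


A monic polynomial with roots 5, -5 is:
p(x) = (x - 5)(x + 5)
After multiplying by (x - 5): x - 5
After multiplying by (x + 5): x^2 - 25

x^2 - 25


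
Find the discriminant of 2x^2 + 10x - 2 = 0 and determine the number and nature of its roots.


For ax^2 + bx + c = 0, discriminant D = b^2 - 4ac
Here a = 2, b = 10, c = -2
D = (10)^2 - 4(2)(-2) = 100 + 16 = 116

D = 116 > 0 but not a perfect square
The equation has 2 distinct real irrational roots.

Discriminant = 116, 2 distinct real irrational roots


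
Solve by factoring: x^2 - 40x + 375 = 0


We need two numbers that multiply to 375 and add to -40.
Those numbers are -15 and -25 (since (-15) * (-25) = 375 and (-15) + (-25) = -40).
So x^2 - 40x + 375 = (x - 15)(x - 25) = 0
Setting each factor to zero: x = 15 or x = 25

x = 15, x = 25


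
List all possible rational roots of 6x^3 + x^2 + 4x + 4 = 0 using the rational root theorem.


Rational root theorem: possible roots are ±p/q where:
  p divides the constant term (4): p ∈ {1, 2, 4}
  q divides the leading coefficient (6): q ∈ {1, 2, 3, 6}

All possible rational roots: -4, -2, -4/3, -1, -2/3, -1/2, -1/3, -1/6, 1/6, 1/3, 1/2, 2/3, 1, 4/3, 2, 4

-4, -2, -4/3, -1, -2/3, -1/2, -1/3, -1/6, 1/6, 1/3, 1/2, 2/3, 1, 4/3, 2, 4


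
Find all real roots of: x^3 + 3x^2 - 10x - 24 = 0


Let p(x) = x^3 + 3x^2 - 10x - 24. By the rational root theorem (leading coefficient 1), any rational root is an integer divisor of 24: try ±1, ±2, ... in turn.
Test x = 1: value = -30 ≠ 0.
Test x = -1: value = -12 ≠ 0.
Test x = 2: value = -24 ≠ 0.
Test x = -2: value = 0 ✓, so (x + 2) is a factor.
Synthetic division by (x + 2): bring down 1; 1(-2) + 3 = 1; 1(-2) - 10 = -12; (-12)(-2) - 24 = 0 → quotient x^2 + x - 12, remainder 0.
Solve the quadratic x^2 + x - 12 = 0: discriminant = 1^2 - 4(1)(-12) = 1 + 48 = 49.
sqrt(49) = 7, so x = (-1 ± 7)/2: x = 3 or x = -4.

x = -4, x = -2, x = 3


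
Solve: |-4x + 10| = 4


An absolute value equation |expr| = 4 gives two cases:
Case 1: -4x + 10 = 4
  -4x = -6, so x = 3/2
Case 2: -4x + 10 = -4
  -4x = -14, so x = 7/2

x = 3/2, x = 7/2


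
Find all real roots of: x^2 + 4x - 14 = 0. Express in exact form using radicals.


Using the quadratic formula: x = (-b ± sqrt(b^2 - 4ac)) / (2a)
Here a = 1, b = 4, c = -14
Discriminant = b^2 - 4ac = 4^2 - 4(1)(-14) = 16 + 56 = 72
Since discriminant = 72 > 0, there are two real roots.
x = (-4 ± 6*sqrt(2)) / 2
Simplifying: x = -2 ± 3*sqrt(2)
Numerically: x ≈ 2.2426 or x ≈ -6.2426

x = -2 + 3*sqrt(2) or x = -2 - 3*sqrt(2)


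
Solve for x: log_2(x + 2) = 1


Convert to exponential form: x + 2 = 2^1 = 2
x = 2 - 2 = 0
Check: log_2(0 + 2) = log_2(2) = log_2(2) = 1 ✓

x = 0


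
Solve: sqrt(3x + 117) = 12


Square both sides: 3x + 117 = 12^2 = 144
3x = 144 - 117 = 27
x = 9
Check: sqrt(3*9 + 117) = sqrt(144) = 12 ✓

x = 9


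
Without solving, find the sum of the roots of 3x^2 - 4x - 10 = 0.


By Vieta's formulas for ax^2 + bx + c = 0:
  Sum of roots = -b/a
  Product of roots = c/a

Here a = 3, b = -4, c = -10
Sum = -(-4)/3 = 4/3
Product = -10/3 = -10/3

Sum = 4/3


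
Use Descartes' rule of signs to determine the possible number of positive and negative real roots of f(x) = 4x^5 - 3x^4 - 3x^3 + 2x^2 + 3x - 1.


Descartes' rule of signs:

For positive roots, count sign changes in f(x) = 4x^5 - 3x^4 - 3x^3 + 2x^2 + 3x - 1:
Signs of coefficients: +, -, -, +, +, -
Number of sign changes: 3
Possible positive real roots: 3, 1

For negative roots, examine f(-x) = -4x^5 - 3x^4 + 3x^3 + 2x^2 - 3x - 1:
Signs of coefficients: -, -, +, +, -, -
Number of sign changes: 2
Possible negative real roots: 2, 0

Positive roots: 3 or 1; Negative roots: 2 or 0


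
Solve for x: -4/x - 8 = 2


Subtract -8 from both sides: -4/x = 10
Multiply both sides by x: -4 = 10 * x
Divide by 10: x = -2/5

x = -2/5


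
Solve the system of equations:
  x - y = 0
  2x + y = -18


Using Cramer's rule:
Determinant D = (1)(1) - (2)(-1) = 1 + 2 = 3
Dx = (0)(1) - (-18)(-1) = 0 - 18 = -18
Dy = (1)(-18) - (2)(0) = -18 - 0 = -18
x = Dx/D = -18/3 = -6
y = Dy/D = -18/3 = -6

x = -6, y = -6


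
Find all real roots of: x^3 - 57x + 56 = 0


Let p(x) = x^3 - 57x + 56. By the rational root theorem (leading coefficient 1), any rational root is an integer divisor of 56: try ±1, ±2, ... in turn.
Test x = 1: value = 0 ✓, so (x - 1) is a factor.
Synthetic division by (x - 1): bring down 1; 1(1) + 0 = 1; 1(1) - 57 = -56; (-56)(1) + 56 = 0 → quotient x^2 + x - 56, remainder 0.
Solve the quadratic x^2 + x - 56 = 0: discriminant = 1^2 - 4(1)(-56) = 1 + 224 = 225.
sqrt(225) = 15, so x = (-1 ± 15)/2: x = 7 or x = -8.

x = -8, x = 1, x = 7


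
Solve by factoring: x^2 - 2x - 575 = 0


We need two numbers that multiply to -575 and add to -2.
Those numbers are 23 and -25 (since 23 * (-25) = -575 and 23 + (-25) = -2).
So x^2 - 2x - 575 = (x + 23)(x - 25) = 0
Setting each factor to zero: x = -23 or x = 25

x = -23, x = 25


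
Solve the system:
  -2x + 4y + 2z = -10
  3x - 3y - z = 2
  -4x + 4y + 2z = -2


Using Cramer's rule. Expand each determinant along the first row.
D  = (-2)*[(-3)*2 - (-1)*4] - 4*[3*2 - (-1)*(-4)] + 2*[3*4 - (-3)*(-4)]
  = (-2)*(-2) - 4*(2) + 2*(0) = -4
Dx = (-10)*[(-3)*2 - (-1)*4] - 4*[2*2 - (-1)*(-2)] + 2*[2*4 - (-3)*(-2)]
  = (-10)*(-2) - 4*(2) + 2*(2) = 16
Dy = (-2)*[2*2 - (-1)*(-2)] - (-10)*[3*2 - (-1)*(-4)] + 2*[3*(-2) - 2*(-4)]
  = (-2)*(2) - (-10)*(2) + 2*(2) = 20
Dz = (-2)*[(-3)*(-2) - 2*4] - 4*[3*(-2) - 2*(-4)] + (-10)*[3*4 - (-3)*(-4)]
  = (-2)*(-2) - 4*(2) + (-10)*(0) = -4
x = Dx/D = 16/-4 = -4, y = Dy/D = 20/-4 = -5, z = Dz/D = -4/-4 = 1
Check eq1: (-2)(-4) + (4)(-5) + (2)(1) = -10 = -10 ✓
Check eq2: (3)(-4) + (-3)(-5) + (-1)(1) = 2 = 2 ✓
Check eq3: (-4)(-4) + (4)(-5) + (2)(1) = -2 = -2 ✓

x = -4, y = -5, z = 1


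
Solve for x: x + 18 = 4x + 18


Starting with: x + 18 = 4x + 18
Move all x terms to left: (1 - 4)x = 18 - 18
Simplify: -3x = 0
Divide both sides by -3: x = 0

x = 0


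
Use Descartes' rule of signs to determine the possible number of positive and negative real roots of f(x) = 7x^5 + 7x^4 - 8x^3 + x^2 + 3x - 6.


Descartes' rule of signs:

For positive roots, count sign changes in f(x) = 7x^5 + 7x^4 - 8x^3 + x^2 + 3x - 6:
Signs of coefficients: +, +, -, +, +, -
Number of sign changes: 3
Possible positive real roots: 3, 1

For negative roots, examine f(-x) = -7x^5 + 7x^4 + 8x^3 + x^2 - 3x - 6:
Signs of coefficients: -, +, +, +, -, -
Number of sign changes: 2
Possible negative real roots: 2, 0

Positive roots: 3 or 1; Negative roots: 2 or 0


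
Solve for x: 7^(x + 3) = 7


Express both sides with the same base.
7 = 7^1
Since the bases match, equate exponents: x + 3 = 1
So x = 1 - (3) = -2

x = -2


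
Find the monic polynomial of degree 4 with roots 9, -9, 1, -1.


A monic polynomial with roots 9, -9, 1, -1 is:
p(x) = (x - 9)(x + 9)(x - 1)(x + 1)
After multiplying by (x - 9): x - 9
After multiplying by (x + 9): x^2 - 81
After multiplying by (x - 1): x^3 - x^2 - 81x + 81
After multiplying by (x + 1): x^4 - 82x^2 + 81

x^4 - 82x^2 + 81


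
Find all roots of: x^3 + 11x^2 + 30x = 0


The constant term is 0, so x = 0 is a root. Factor out x:
  x^2 + 11x + 30 = 0
Solve the quadratic x^2 + 11x + 30 = 0: discriminant = 11^2 - 4(1)(30) = 121 - 120 = 1.
sqrt(1) = 1, so x = (-11 ± 1)/2: x = -5 or x = -6.
Collecting all roots found:

x = -6, x = -5, x = 0


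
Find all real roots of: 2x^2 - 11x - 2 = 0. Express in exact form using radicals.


Using the quadratic formula: x = (-b ± sqrt(b^2 - 4ac)) / (2a)
Here a = 2, b = -11, c = -2
Discriminant = b^2 - 4ac = (-11)^2 - 4(2)(-2) = 121 + 16 = 137
Since discriminant = 137 > 0, there are two real roots.
x = (11 ± sqrt(137)) / 4
Numerically: x ≈ 5.6762 or x ≈ -0.1762

x = (11 + sqrt(137)) / 4 or x = (11 - sqrt(137)) / 4


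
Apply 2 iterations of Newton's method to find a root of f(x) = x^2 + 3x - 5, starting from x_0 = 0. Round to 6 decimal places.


Newton's method: x_(n+1) = x_n - f(x_n)/f'(x_n)
f(x) = x^2 + 3x - 5
f'(x) = 2x + 3

Iteration 1:
  f(0.000000) = -5.000000
  f'(0.000000) = 3.000000
  x_1 = 0.000000 - (-5.000000)/(3.000000) = 1.666667

Iteration 2:
  f(1.666667) = 2.777778
  f'(1.666667) = 6.333333
  x_2 = 1.666667 - (2.777778)/(6.333333) = 1.228070

x_2 = 1.228070


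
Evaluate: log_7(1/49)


We need the exponent such that 7^? = 1/49
7^(-2) = 1/7^2 = 1/49
Therefore log_7(1/49) = -2

-2


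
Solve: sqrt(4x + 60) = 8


Square both sides: 4x + 60 = 8^2 = 64
4x = 64 - 60 = 4
x = 1
Check: sqrt(4*1 + 60) = sqrt(64) = 8 ✓

x = 1


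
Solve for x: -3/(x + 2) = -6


Multiply both sides by (x + 2): -3 = -6(x + 2)
Distribute: -3 = -6x - 12
-6x = -3 + 12 = 9
x = -3/2

x = -3/2


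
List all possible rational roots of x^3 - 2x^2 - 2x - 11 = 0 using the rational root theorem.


Rational root theorem: possible roots are ±p/q where:
  p divides the constant term (-11): p ∈ {1, 11}
  q divides the leading coefficient (1): q ∈ {1}

All possible rational roots: -11, -1, 1, 11

-11, -1, 1, 11


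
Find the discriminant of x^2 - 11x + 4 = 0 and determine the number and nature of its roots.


For ax^2 + bx + c = 0, discriminant D = b^2 - 4ac
Here a = 1, b = -11, c = 4
D = (-11)^2 - 4(1)(4) = 121 - 16 = 105

D = 105 > 0 but not a perfect square
The equation has 2 distinct real irrational roots.

Discriminant = 105, 2 distinct real irrational roots


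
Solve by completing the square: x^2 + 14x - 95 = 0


Start: x^2 + 14x - 95 = 0
Move constant: x^2 + 14x = 95
Half of 14 is 7, squared is 49
Add 49 to both sides: x^2 + 14x + 49 = 144
(x + 7)^2 = 144
x + 7 = ±12
x = -7 + 12 = 5 or x = -7 - 12 = -19

x = -19, x = 5


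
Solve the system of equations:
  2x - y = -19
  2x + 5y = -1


Using Cramer's rule:
Determinant D = (2)(5) - (2)(-1) = 10 + 2 = 12
Dx = (-19)(5) - (-1)(-1) = -95 - 1 = -96
Dy = (2)(-1) - (2)(-19) = -2 + 38 = 36
x = Dx/D = -96/12 = -8
y = Dy/D = 36/12 = 3

x = -8, y = 3


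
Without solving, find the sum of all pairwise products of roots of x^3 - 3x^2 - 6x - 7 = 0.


By Vieta's formulas for x^3 + bx^2 + cx + d = 0:
  r1 + r2 + r3 = -b/a = 3
  r1*r2 + r1*r3 + r2*r3 = c/a = -6
  r1*r2*r3 = -d/a = 7


Sum of pairwise products = -6


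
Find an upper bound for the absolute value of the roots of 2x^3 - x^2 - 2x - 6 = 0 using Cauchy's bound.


Cauchy's bound: all roots r satisfy |r| <= 1 + max(|a_i/a_n|) for i = 0,...,n-1
where a_n is the leading coefficient.

Coefficients: [2, -1, -2, -6]
Leading coefficient a_n = 2
Ratios |a_i/a_n|: 1/2, 1, 3
Maximum ratio: 3
Cauchy's bound: |r| <= 1 + 3 = 4

Upper bound = 4


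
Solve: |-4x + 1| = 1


An absolute value equation |expr| = 1 gives two cases:
Case 1: -4x + 1 = 1
  -4x = 0, so x = 0
Case 2: -4x + 1 = -1
  -4x = -2, so x = 1/2

x = 0, x = 1/2


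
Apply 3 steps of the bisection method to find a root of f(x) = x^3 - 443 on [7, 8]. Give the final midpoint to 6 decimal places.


f(x) = x^3 - 443
f(7) = -100 < 0
f(8) = 69 > 0

Step 1: midpoint = (7.000000 + 8.000000)/2 = 7.500000
  f(7.500000) = -21.125000
  f(mid) < 0, so root is in [7.500000, 8.000000]

Step 2: midpoint = (7.500000 + 8.000000)/2 = 7.750000
  f(7.750000) = 22.484375
  f(mid) > 0, so root is in [7.500000, 7.750000]

Step 3: midpoint = (7.500000 + 7.750000)/2 = 7.625000
  f(7.625000) = 0.322266
  f(mid) > 0, so root is in [7.500000, 7.625000]

midpoint = 7.625000


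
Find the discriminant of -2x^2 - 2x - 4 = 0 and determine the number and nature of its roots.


For ax^2 + bx + c = 0, discriminant D = b^2 - 4ac
Here a = -2, b = -2, c = -4
D = (-2)^2 - 4(-2)(-4) = 4 - 32 = -28

D = -28 < 0
The equation has no real roots (2 complex conjugate roots).

Discriminant = -28, no real roots (2 complex conjugate roots)


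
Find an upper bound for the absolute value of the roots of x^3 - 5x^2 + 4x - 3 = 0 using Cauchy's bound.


Cauchy's bound: all roots r satisfy |r| <= 1 + max(|a_i/a_n|) for i = 0,...,n-1
where a_n is the leading coefficient.

Coefficients: [1, -5, 4, -3]
Leading coefficient a_n = 1
Ratios |a_i/a_n|: 5, 4, 3
Maximum ratio: 5
Cauchy's bound: |r| <= 1 + 5 = 6

Upper bound = 6


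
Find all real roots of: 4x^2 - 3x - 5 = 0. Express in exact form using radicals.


Using the quadratic formula: x = (-b ± sqrt(b^2 - 4ac)) / (2a)
Here a = 4, b = -3, c = -5
Discriminant = b^2 - 4ac = (-3)^2 - 4(4)(-5) = 9 + 80 = 89
Since discriminant = 89 > 0, there are two real roots.
x = (3 ± sqrt(89)) / 8
Numerically: x ≈ 1.5542 or x ≈ -0.8042

x = (3 + sqrt(89)) / 8 or x = (3 - sqrt(89)) / 8


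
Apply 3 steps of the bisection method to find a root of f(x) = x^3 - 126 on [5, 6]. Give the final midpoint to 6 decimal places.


f(x) = x^3 - 126
f(5) = -1 < 0
f(6) = 90 > 0

Step 1: midpoint = (5.000000 + 6.000000)/2 = 5.500000
  f(5.500000) = 40.375000
  f(mid) > 0, so root is in [5.000000, 5.500000]

Step 2: midpoint = (5.000000 + 5.500000)/2 = 5.250000
  f(5.250000) = 18.703125
  f(mid) > 0, so root is in [5.000000, 5.250000]

Step 3: midpoint = (5.000000 + 5.250000)/2 = 5.125000
  f(5.125000) = 8.611328
  f(mid) > 0, so root is in [5.000000, 5.125000]

midpoint = 5.125000


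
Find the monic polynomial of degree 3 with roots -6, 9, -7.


A monic polynomial with roots -6, 9, -7 is:
p(x) = (x + 6)(x - 9)(x + 7)
After multiplying by (x + 6): x + 6
After multiplying by (x - 9): x^2 - 3x - 54
After multiplying by (x + 7): x^3 + 4x^2 - 75x - 378

x^3 + 4x^2 - 75x - 378


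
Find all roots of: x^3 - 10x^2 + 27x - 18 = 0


Let p(x) = x^3 - 10x^2 + 27x - 18. By the rational root theorem (leading coefficient 1), any rational root is an integer divisor of 18: try ±1, ±2, ... in turn.
Test x = 1: value = 0 ✓, so (x - 1) is a factor.
Synthetic division by (x - 1): bring down 1; 1(1) - 10 = -9; (-9)(1) + 27 = 18; 18(1) - 18 = 0 → quotient x^2 - 9x + 18, remainder 0.
Solve the quadratic x^2 - 9x + 18 = 0: discriminant = (-9)^2 - 4(1)(18) = 81 - 72 = 9.
sqrt(9) = 3, so x = (9 ± 3)/2: x = 6 or x = 3.
Collecting all roots found:

x = 1, x = 3, x = 6


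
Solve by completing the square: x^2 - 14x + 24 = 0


Start: x^2 - 14x + 24 = 0
Move constant: x^2 - 14x = -24
Half of -14 is -7, squared is 49
Add 49 to both sides: x^2 - 14x + 49 = 25
(x - 7)^2 = 25
x - 7 = ±5
x = 7 + 5 = 12 or x = 7 - 5 = 2

x = 2, x = 12
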